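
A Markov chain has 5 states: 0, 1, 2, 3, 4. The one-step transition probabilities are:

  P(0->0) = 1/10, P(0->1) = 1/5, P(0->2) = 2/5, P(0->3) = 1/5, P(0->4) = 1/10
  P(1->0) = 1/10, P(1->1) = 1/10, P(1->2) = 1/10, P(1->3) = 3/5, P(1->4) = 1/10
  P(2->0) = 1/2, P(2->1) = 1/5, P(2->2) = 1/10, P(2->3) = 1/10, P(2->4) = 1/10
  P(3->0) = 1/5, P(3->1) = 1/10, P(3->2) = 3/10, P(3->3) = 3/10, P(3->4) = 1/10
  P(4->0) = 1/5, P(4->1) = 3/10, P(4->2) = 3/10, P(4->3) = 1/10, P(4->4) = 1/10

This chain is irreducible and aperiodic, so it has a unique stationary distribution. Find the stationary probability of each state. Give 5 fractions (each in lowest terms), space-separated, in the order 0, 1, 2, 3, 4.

The stationary distribution satisfies pi = pi * P, i.e.:
  pi_0 = 1/10*pi_0 + 1/10*pi_1 + 1/2*pi_2 + 1/5*pi_3 + 1/5*pi_4
  pi_1 = 1/5*pi_0 + 1/10*pi_1 + 1/5*pi_2 + 1/10*pi_3 + 3/10*pi_4
  pi_2 = 2/5*pi_0 + 1/10*pi_1 + 1/10*pi_2 + 3/10*pi_3 + 3/10*pi_4
  pi_3 = 1/5*pi_0 + 3/5*pi_1 + 1/10*pi_2 + 3/10*pi_3 + 1/10*pi_4
  pi_4 = 1/10*pi_0 + 1/10*pi_1 + 1/10*pi_2 + 1/10*pi_3 + 1/10*pi_4
with normalization: pi_0 + pi_1 + pi_2 + pi_3 + pi_4 = 1.

Using the first 4 balance equations plus normalization, the linear system A*pi = b is:
  [-9/10, 1/10, 1/2, 1/5, 1/5] . pi = 0
  [1/5, -9/10, 1/5, 1/10, 3/10] . pi = 0
  [2/5, 1/10, -9/10, 3/10, 3/10] . pi = 0
  [1/5, 3/5, 1/10, -7/10, 1/10] . pi = 0
  [1, 1, 1, 1, 1] . pi = 1

Solving yields:
  pi_0 = 1547/6655
  pi_1 = 1114/6655
  pi_2 = 1607/6655
  pi_3 = 313/1210
  pi_4 = 1/10

Verification (pi * P):
  1547/6655*1/10 + 1114/6655*1/10 + 1607/6655*1/2 + 313/1210*1/5 + 1/10*1/5 = 1547/6655 = pi_0  (ok)
  1547/6655*1/5 + 1114/6655*1/10 + 1607/6655*1/5 + 313/1210*1/10 + 1/10*3/10 = 1114/6655 = pi_1  (ok)
  1547/6655*2/5 + 1114/6655*1/10 + 1607/6655*1/10 + 313/1210*3/10 + 1/10*3/10 = 1607/6655 = pi_2  (ok)
  1547/6655*1/5 + 1114/6655*3/5 + 1607/6655*1/10 + 313/1210*3/10 + 1/10*1/10 = 313/1210 = pi_3  (ok)
  1547/6655*1/10 + 1114/6655*1/10 + 1607/6655*1/10 + 313/1210*1/10 + 1/10*1/10 = 1/10 = pi_4  (ok)

Answer: 1547/6655 1114/6655 1607/6655 313/1210 1/10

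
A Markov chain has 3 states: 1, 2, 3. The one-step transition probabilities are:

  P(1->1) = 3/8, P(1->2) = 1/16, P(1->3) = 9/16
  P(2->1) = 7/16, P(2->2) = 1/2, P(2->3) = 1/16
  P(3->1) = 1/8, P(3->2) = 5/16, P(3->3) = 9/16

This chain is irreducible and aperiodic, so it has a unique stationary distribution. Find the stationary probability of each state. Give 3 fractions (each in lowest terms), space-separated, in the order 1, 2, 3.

The stationary distribution satisfies pi = pi * P, i.e.:
  pi_1 = 3/8*pi_1 + 7/16*pi_2 + 1/8*pi_3
  pi_2 = 1/16*pi_1 + 1/2*pi_2 + 5/16*pi_3
  pi_3 = 9/16*pi_1 + 1/16*pi_2 + 9/16*pi_3
with normalization: pi_1 + pi_2 + pi_3 = 1.

Using the first 2 balance equations plus normalization, the linear system A*pi = b is:
  [-5/8, 7/16, 1/8] . pi = 0
  [1/16, -1/2, 5/16] . pi = 0
  [1, 1, 1] . pi = 1

Solving yields:
  pi_1 = 51/176
  pi_2 = 13/44
  pi_3 = 73/176

Verification (pi * P):
  51/176*3/8 + 13/44*7/16 + 73/176*1/8 = 51/176 = pi_1  (ok)
  51/176*1/16 + 13/44*1/2 + 73/176*5/16 = 13/44 = pi_2  (ok)
  51/176*9/16 + 13/44*1/16 + 73/176*9/16 = 73/176 = pi_3  (ok)

Answer: 51/176 13/44 73/176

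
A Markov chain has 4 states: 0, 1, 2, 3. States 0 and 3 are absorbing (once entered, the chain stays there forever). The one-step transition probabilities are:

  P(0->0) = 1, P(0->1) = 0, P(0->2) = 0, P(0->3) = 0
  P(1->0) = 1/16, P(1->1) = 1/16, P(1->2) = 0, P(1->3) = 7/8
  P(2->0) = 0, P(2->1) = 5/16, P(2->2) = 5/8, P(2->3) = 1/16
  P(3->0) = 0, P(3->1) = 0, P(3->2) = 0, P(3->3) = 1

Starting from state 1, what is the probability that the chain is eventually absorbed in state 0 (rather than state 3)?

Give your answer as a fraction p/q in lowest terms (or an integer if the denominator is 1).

Answer: 1/15

Derivation:
Let a_i = P(absorbed in 0 | start in state i).
Boundary conditions: a_0 = 1, a_3 = 0.
For each transient state i, a_i = sum_j P(i->j) * a_j:
  a_1 = 1/16*a_0 + 1/16*a_1 + 0*a_2 + 7/8*a_3
  a_2 = 0*a_0 + 5/16*a_1 + 5/8*a_2 + 1/16*a_3

Substituting a_0 = 1 and a_3 = 0, rearrange to (I - Q) a = r where r[i] = P(i -> 0):
  [15/16, 0] . (a_1, a_2) = 1/16
  [-5/16, 3/8] . (a_1, a_2) = 0

Solving yields:
  a_1 = 1/15
  a_2 = 1/18

Starting state is 1, so the absorption probability is a_1 = 1/15.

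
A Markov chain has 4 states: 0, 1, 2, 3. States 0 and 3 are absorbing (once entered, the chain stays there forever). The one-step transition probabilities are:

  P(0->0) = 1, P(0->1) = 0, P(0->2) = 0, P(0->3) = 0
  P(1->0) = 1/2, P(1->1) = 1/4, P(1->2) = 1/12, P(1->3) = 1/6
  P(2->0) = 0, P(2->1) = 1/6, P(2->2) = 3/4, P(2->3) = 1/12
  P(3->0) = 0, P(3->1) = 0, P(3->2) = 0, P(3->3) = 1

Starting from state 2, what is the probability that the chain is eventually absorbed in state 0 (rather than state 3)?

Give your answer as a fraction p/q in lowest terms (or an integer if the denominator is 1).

Let a_i = P(absorbed in 0 | start in state i).
Boundary conditions: a_0 = 1, a_3 = 0.
For each transient state i, a_i = sum_j P(i->j) * a_j:
  a_1 = 1/2*a_0 + 1/4*a_1 + 1/12*a_2 + 1/6*a_3
  a_2 = 0*a_0 + 1/6*a_1 + 3/4*a_2 + 1/12*a_3

Substituting a_0 = 1 and a_3 = 0, rearrange to (I - Q) a = r where r[i] = P(i -> 0):
  [3/4, -1/12] . (a_1, a_2) = 1/2
  [-1/6, 1/4] . (a_1, a_2) = 0

Solving yields:
  a_1 = 18/25
  a_2 = 12/25

Starting state is 2, so the absorption probability is a_2 = 12/25.

Answer: 12/25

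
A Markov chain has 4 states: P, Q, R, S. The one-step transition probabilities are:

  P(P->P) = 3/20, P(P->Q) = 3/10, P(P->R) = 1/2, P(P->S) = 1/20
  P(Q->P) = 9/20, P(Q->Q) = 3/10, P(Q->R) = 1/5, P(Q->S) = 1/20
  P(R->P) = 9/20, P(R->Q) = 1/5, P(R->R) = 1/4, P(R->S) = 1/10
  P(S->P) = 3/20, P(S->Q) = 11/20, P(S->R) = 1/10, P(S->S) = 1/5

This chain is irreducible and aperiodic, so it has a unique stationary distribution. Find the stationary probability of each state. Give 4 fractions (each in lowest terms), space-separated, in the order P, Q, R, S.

Answer: 2787/8486 2449/8486 1299/4243 326/4243

Derivation:
The stationary distribution satisfies pi = pi * P, i.e.:
  pi_P = 3/20*pi_P + 9/20*pi_Q + 9/20*pi_R + 3/20*pi_S
  pi_Q = 3/10*pi_P + 3/10*pi_Q + 1/5*pi_R + 11/20*pi_S
  pi_R = 1/2*pi_P + 1/5*pi_Q + 1/4*pi_R + 1/10*pi_S
  pi_S = 1/20*pi_P + 1/20*pi_Q + 1/10*pi_R + 1/5*pi_S
with normalization: pi_P + pi_Q + pi_R + pi_S = 1.

Using the first 3 balance equations plus normalization, the linear system A*pi = b is:
  [-17/20, 9/20, 9/20, 3/20] . pi = 0
  [3/10, -7/10, 1/5, 11/20] . pi = 0
  [1/2, 1/5, -3/4, 1/10] . pi = 0
  [1, 1, 1, 1] . pi = 1

Solving yields:
  pi_P = 2787/8486
  pi_Q = 2449/8486
  pi_R = 1299/4243
  pi_S = 326/4243

Verification (pi * P):
  2787/8486*3/20 + 2449/8486*9/20 + 1299/4243*9/20 + 326/4243*3/20 = 2787/8486 = pi_P  (ok)
  2787/8486*3/10 + 2449/8486*3/10 + 1299/4243*1/5 + 326/4243*11/20 = 2449/8486 = pi_Q  (ok)
  2787/8486*1/2 + 2449/8486*1/5 + 1299/4243*1/4 + 326/4243*1/10 = 1299/4243 = pi_R  (ok)
  2787/8486*1/20 + 2449/8486*1/20 + 1299/4243*1/10 + 326/4243*1/5 = 326/4243 = pi_S  (ok)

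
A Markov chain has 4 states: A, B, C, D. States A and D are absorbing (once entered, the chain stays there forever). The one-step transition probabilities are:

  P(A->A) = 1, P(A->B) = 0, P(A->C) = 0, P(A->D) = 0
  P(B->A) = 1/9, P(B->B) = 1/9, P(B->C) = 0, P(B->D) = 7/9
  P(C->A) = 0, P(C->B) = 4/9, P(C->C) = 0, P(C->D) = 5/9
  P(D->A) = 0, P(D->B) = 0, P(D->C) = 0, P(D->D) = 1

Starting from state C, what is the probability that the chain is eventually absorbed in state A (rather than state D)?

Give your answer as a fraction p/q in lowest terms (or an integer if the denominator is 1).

Let a_i = P(absorbed in A | start in state i).
Boundary conditions: a_A = 1, a_D = 0.
For each transient state i, a_i = sum_j P(i->j) * a_j:
  a_B = 1/9*a_A + 1/9*a_B + 0*a_C + 7/9*a_D
  a_C = 0*a_A + 4/9*a_B + 0*a_C + 5/9*a_D

Substituting a_A = 1 and a_D = 0, rearrange to (I - Q) a = r where r[i] = P(i -> A):
  [8/9, 0] . (a_B, a_C) = 1/9
  [-4/9, 1] . (a_B, a_C) = 0

Solving yields:
  a_B = 1/8
  a_C = 1/18

Starting state is C, so the absorption probability is a_C = 1/18.

Answer: 1/18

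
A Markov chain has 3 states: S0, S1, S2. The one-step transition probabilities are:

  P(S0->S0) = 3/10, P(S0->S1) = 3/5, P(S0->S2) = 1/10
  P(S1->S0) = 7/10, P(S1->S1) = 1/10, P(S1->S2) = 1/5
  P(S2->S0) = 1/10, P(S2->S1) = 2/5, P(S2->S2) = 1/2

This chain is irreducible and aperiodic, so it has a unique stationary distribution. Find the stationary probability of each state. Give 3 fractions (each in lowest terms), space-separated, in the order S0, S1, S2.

Answer: 37/92 17/46 21/92

Derivation:
The stationary distribution satisfies pi = pi * P, i.e.:
  pi_S0 = 3/10*pi_S0 + 7/10*pi_S1 + 1/10*pi_S2
  pi_S1 = 3/5*pi_S0 + 1/10*pi_S1 + 2/5*pi_S2
  pi_S2 = 1/10*pi_S0 + 1/5*pi_S1 + 1/2*pi_S2
with normalization: pi_S0 + pi_S1 + pi_S2 = 1.

Using the first 2 balance equations plus normalization, the linear system A*pi = b is:
  [-7/10, 7/10, 1/10] . pi = 0
  [3/5, -9/10, 2/5] . pi = 0
  [1, 1, 1] . pi = 1

Solving yields:
  pi_S0 = 37/92
  pi_S1 = 17/46
  pi_S2 = 21/92

Verification (pi * P):
  37/92*3/10 + 17/46*7/10 + 21/92*1/10 = 37/92 = pi_S0  (ok)
  37/92*3/5 + 17/46*1/10 + 21/92*2/5 = 17/46 = pi_S1  (ok)
  37/92*1/10 + 17/46*1/5 + 21/92*1/2 = 21/92 = pi_S2  (ok)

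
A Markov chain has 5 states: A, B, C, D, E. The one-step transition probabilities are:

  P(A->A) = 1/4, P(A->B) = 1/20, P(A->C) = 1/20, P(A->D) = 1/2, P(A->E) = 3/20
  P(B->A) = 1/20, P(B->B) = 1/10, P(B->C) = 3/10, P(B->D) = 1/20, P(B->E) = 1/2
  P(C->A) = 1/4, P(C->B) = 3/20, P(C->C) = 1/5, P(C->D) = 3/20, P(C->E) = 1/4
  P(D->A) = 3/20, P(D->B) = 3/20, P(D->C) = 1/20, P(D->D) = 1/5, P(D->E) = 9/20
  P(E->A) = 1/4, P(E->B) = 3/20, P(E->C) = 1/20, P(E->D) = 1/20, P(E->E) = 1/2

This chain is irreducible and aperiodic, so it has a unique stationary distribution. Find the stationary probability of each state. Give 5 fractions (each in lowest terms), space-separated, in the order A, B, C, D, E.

Answer: 1239/5974 2574/20909 1987/20909 73/406 8252/20909

Derivation:
The stationary distribution satisfies pi = pi * P, i.e.:
  pi_A = 1/4*pi_A + 1/20*pi_B + 1/4*pi_C + 3/20*pi_D + 1/4*pi_E
  pi_B = 1/20*pi_A + 1/10*pi_B + 3/20*pi_C + 3/20*pi_D + 3/20*pi_E
  pi_C = 1/20*pi_A + 3/10*pi_B + 1/5*pi_C + 1/20*pi_D + 1/20*pi_E
  pi_D = 1/2*pi_A + 1/20*pi_B + 3/20*pi_C + 1/5*pi_D + 1/20*pi_E
  pi_E = 3/20*pi_A + 1/2*pi_B + 1/4*pi_C + 9/20*pi_D + 1/2*pi_E
with normalization: pi_A + pi_B + pi_C + pi_D + pi_E = 1.

Using the first 4 balance equations plus normalization, the linear system A*pi = b is:
  [-3/4, 1/20, 1/4, 3/20, 1/4] . pi = 0
  [1/20, -9/10, 3/20, 3/20, 3/20] . pi = 0
  [1/20, 3/10, -4/5, 1/20, 1/20] . pi = 0
  [1/2, 1/20, 3/20, -4/5, 1/20] . pi = 0
  [1, 1, 1, 1, 1] . pi = 1

Solving yields:
  pi_A = 1239/5974
  pi_B = 2574/20909
  pi_C = 1987/20909
  pi_D = 73/406
  pi_E = 8252/20909

Verification (pi * P):
  1239/5974*1/4 + 2574/20909*1/20 + 1987/20909*1/4 + 73/406*3/20 + 8252/20909*1/4 = 1239/5974 = pi_A  (ok)
  1239/5974*1/20 + 2574/20909*1/10 + 1987/20909*3/20 + 73/406*3/20 + 8252/20909*3/20 = 2574/20909 = pi_B  (ok)
  1239/5974*1/20 + 2574/20909*3/10 + 1987/20909*1/5 + 73/406*1/20 + 8252/20909*1/20 = 1987/20909 = pi_C  (ok)
  1239/5974*1/2 + 2574/20909*1/20 + 1987/20909*3/20 + 73/406*1/5 + 8252/20909*1/20 = 73/406 = pi_D  (ok)
  1239/5974*3/20 + 2574/20909*1/2 + 1987/20909*1/4 + 73/406*9/20 + 8252/20909*1/2 = 8252/20909 = pi_E  (ok)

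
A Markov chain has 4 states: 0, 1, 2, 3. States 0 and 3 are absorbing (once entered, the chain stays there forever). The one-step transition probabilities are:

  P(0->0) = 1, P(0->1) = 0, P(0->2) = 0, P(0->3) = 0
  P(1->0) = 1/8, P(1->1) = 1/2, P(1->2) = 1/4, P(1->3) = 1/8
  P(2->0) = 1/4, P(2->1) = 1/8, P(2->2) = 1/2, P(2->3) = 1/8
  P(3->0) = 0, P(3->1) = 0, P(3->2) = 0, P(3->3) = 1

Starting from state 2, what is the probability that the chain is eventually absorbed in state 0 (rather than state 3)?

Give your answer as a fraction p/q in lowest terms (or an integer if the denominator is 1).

Answer: 9/14

Derivation:
Let a_i = P(absorbed in 0 | start in state i).
Boundary conditions: a_0 = 1, a_3 = 0.
For each transient state i, a_i = sum_j P(i->j) * a_j:
  a_1 = 1/8*a_0 + 1/2*a_1 + 1/4*a_2 + 1/8*a_3
  a_2 = 1/4*a_0 + 1/8*a_1 + 1/2*a_2 + 1/8*a_3

Substituting a_0 = 1 and a_3 = 0, rearrange to (I - Q) a = r where r[i] = P(i -> 0):
  [1/2, -1/4] . (a_1, a_2) = 1/8
  [-1/8, 1/2] . (a_1, a_2) = 1/4

Solving yields:
  a_1 = 4/7
  a_2 = 9/14

Starting state is 2, so the absorption probability is a_2 = 9/14.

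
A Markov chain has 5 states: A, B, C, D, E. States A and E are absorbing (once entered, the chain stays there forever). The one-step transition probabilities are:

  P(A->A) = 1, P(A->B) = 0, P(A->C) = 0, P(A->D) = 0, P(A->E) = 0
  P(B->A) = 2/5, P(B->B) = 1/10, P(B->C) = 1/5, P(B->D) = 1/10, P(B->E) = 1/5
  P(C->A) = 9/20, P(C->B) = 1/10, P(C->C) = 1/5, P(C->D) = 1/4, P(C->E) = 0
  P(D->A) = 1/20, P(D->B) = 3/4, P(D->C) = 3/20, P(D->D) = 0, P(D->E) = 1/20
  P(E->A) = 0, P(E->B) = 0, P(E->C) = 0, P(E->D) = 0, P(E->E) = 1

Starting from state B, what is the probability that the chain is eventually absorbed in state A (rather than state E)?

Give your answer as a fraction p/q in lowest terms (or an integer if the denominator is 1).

Answer: 1633/2269

Derivation:
Let a_i = P(absorbed in A | start in state i).
Boundary conditions: a_A = 1, a_E = 0.
For each transient state i, a_i = sum_j P(i->j) * a_j:
  a_B = 2/5*a_A + 1/10*a_B + 1/5*a_C + 1/10*a_D + 1/5*a_E
  a_C = 9/20*a_A + 1/10*a_B + 1/5*a_C + 1/4*a_D + 0*a_E
  a_D = 1/20*a_A + 3/4*a_B + 3/20*a_C + 0*a_D + 1/20*a_E

Substituting a_A = 1 and a_E = 0, rearrange to (I - Q) a = r where r[i] = P(i -> A):
  [9/10, -1/5, -1/10] . (a_B, a_C, a_D) = 2/5
  [-1/10, 4/5, -1/4] . (a_B, a_C, a_D) = 9/20
  [-3/4, -3/20, 1] . (a_B, a_C, a_D) = 1/20

Solving yields:
  a_B = 1633/2269
  a_C = 1992/2269
  a_D = 1637/2269

Starting state is B, so the absorption probability is a_B = 1633/2269.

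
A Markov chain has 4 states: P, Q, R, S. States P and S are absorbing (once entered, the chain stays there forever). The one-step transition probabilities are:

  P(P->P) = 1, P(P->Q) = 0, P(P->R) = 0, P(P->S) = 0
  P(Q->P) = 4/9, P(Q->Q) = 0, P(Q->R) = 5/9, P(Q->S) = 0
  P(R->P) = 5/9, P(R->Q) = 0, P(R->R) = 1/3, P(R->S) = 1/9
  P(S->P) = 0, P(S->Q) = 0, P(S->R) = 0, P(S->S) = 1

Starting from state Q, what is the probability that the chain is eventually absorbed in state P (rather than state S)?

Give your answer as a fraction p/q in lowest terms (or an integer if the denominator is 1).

Let a_i = P(absorbed in P | start in state i).
Boundary conditions: a_P = 1, a_S = 0.
For each transient state i, a_i = sum_j P(i->j) * a_j:
  a_Q = 4/9*a_P + 0*a_Q + 5/9*a_R + 0*a_S
  a_R = 5/9*a_P + 0*a_Q + 1/3*a_R + 1/9*a_S

Substituting a_P = 1 and a_S = 0, rearrange to (I - Q) a = r where r[i] = P(i -> P):
  [1, -5/9] . (a_Q, a_R) = 4/9
  [0, 2/3] . (a_Q, a_R) = 5/9

Solving yields:
  a_Q = 49/54
  a_R = 5/6

Starting state is Q, so the absorption probability is a_Q = 49/54.

Answer: 49/54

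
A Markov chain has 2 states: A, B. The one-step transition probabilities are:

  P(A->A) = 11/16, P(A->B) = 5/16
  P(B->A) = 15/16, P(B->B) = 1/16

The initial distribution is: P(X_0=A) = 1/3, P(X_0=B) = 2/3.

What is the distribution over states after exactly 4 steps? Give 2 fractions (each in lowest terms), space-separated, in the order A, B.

Answer: 2299/3072 773/3072

Derivation:
Propagating the distribution step by step (d_{t+1} = d_t * P):
d_0 = (A=1/3, B=2/3)
  d_1[A] = 1/3*11/16 + 2/3*15/16 = 41/48
  d_1[B] = 1/3*5/16 + 2/3*1/16 = 7/48
d_1 = (A=41/48, B=7/48)
  d_2[A] = 41/48*11/16 + 7/48*15/16 = 139/192
  d_2[B] = 41/48*5/16 + 7/48*1/16 = 53/192
d_2 = (A=139/192, B=53/192)
  d_3[A] = 139/192*11/16 + 53/192*15/16 = 581/768
  d_3[B] = 139/192*5/16 + 53/192*1/16 = 187/768
d_3 = (A=581/768, B=187/768)
  d_4[A] = 581/768*11/16 + 187/768*15/16 = 2299/3072
  d_4[B] = 581/768*5/16 + 187/768*1/16 = 773/3072
d_4 = (A=2299/3072, B=773/3072)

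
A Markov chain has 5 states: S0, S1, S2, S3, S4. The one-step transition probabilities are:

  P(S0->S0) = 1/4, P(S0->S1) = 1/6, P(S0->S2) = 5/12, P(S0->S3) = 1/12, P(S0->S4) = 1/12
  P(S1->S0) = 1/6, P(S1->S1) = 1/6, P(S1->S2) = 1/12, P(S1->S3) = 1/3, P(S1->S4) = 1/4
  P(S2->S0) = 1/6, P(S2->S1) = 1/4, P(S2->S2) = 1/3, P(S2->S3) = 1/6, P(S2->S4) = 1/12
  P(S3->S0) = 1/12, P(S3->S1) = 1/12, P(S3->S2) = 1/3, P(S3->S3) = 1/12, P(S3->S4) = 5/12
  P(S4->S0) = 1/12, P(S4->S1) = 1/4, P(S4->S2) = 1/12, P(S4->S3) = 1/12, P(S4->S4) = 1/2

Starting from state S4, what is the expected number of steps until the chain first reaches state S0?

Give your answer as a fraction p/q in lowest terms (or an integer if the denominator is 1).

Answer: 8514/971

Derivation:
Let h_i = expected steps to first reach S0 from state i.
Boundary: h_S0 = 0.
First-step equations for the other states:
  h_S1 = 1 + 1/6*h_S0 + 1/6*h_S1 + 1/12*h_S2 + 1/3*h_S3 + 1/4*h_S4
  h_S2 = 1 + 1/6*h_S0 + 1/4*h_S1 + 1/3*h_S2 + 1/6*h_S3 + 1/12*h_S4
  h_S3 = 1 + 1/12*h_S0 + 1/12*h_S1 + 1/3*h_S2 + 1/12*h_S3 + 5/12*h_S4
  h_S4 = 1 + 1/12*h_S0 + 1/4*h_S1 + 1/12*h_S2 + 1/12*h_S3 + 1/2*h_S4

Substituting h_S0 = 0 and rearranging gives the linear system (I - Q) h = 1:
  [5/6, -1/12, -1/3, -1/4] . (h_S1, h_S2, h_S3, h_S4) = 1
  [-1/4, 2/3, -1/6, -1/12] . (h_S1, h_S2, h_S3, h_S4) = 1
  [-1/12, -1/3, 11/12, -5/12] . (h_S1, h_S2, h_S3, h_S4) = 1
  [-1/4, -1/12, -1/12, 1/2] . (h_S1, h_S2, h_S3, h_S4) = 1

Solving yields:
  h_S1 = 7830/971
  h_S2 = 7554/971
  h_S3 = 8388/971
  h_S4 = 8514/971

Starting state is S4, so the expected hitting time is h_S4 = 8514/971.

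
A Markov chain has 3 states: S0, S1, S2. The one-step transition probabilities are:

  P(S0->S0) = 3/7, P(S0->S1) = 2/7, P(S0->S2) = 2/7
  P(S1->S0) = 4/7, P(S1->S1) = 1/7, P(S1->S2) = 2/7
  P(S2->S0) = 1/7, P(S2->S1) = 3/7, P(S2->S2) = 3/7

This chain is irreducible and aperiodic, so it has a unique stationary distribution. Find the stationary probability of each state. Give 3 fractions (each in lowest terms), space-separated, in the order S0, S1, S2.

Answer: 3/8 7/24 1/3

Derivation:
The stationary distribution satisfies pi = pi * P, i.e.:
  pi_S0 = 3/7*pi_S0 + 4/7*pi_S1 + 1/7*pi_S2
  pi_S1 = 2/7*pi_S0 + 1/7*pi_S1 + 3/7*pi_S2
  pi_S2 = 2/7*pi_S0 + 2/7*pi_S1 + 3/7*pi_S2
with normalization: pi_S0 + pi_S1 + pi_S2 = 1.

Using the first 2 balance equations plus normalization, the linear system A*pi = b is:
  [-4/7, 4/7, 1/7] . pi = 0
  [2/7, -6/7, 3/7] . pi = 0
  [1, 1, 1] . pi = 1

Solving yields:
  pi_S0 = 3/8
  pi_S1 = 7/24
  pi_S2 = 1/3

Verification (pi * P):
  3/8*3/7 + 7/24*4/7 + 1/3*1/7 = 3/8 = pi_S0  (ok)
  3/8*2/7 + 7/24*1/7 + 1/3*3/7 = 7/24 = pi_S1  (ok)
  3/8*2/7 + 7/24*2/7 + 1/3*3/7 = 1/3 = pi_S2  (ok)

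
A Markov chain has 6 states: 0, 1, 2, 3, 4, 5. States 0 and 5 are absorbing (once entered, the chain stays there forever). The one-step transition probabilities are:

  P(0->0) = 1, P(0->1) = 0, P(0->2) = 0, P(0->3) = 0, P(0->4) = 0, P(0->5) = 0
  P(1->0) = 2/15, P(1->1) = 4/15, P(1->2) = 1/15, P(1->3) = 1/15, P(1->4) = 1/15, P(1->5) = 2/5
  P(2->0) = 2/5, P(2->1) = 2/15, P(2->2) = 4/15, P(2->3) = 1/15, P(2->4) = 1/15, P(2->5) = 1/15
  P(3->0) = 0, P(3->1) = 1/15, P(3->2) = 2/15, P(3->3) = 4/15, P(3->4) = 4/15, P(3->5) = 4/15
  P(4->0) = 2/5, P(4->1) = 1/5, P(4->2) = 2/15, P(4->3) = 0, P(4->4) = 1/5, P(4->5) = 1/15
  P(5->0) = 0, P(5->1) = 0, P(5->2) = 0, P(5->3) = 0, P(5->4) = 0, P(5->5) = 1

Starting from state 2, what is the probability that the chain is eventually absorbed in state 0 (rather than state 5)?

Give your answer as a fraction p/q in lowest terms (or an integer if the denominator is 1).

Answer: 1697/2387

Derivation:
Let a_i = P(absorbed in 0 | start in state i).
Boundary conditions: a_0 = 1, a_5 = 0.
For each transient state i, a_i = sum_j P(i->j) * a_j:
  a_1 = 2/15*a_0 + 4/15*a_1 + 1/15*a_2 + 1/15*a_3 + 1/15*a_4 + 2/5*a_5
  a_2 = 2/5*a_0 + 2/15*a_1 + 4/15*a_2 + 1/15*a_3 + 1/15*a_4 + 1/15*a_5
  a_3 = 0*a_0 + 1/15*a_1 + 2/15*a_2 + 4/15*a_3 + 4/15*a_4 + 4/15*a_5
  a_4 = 2/5*a_0 + 1/5*a_1 + 2/15*a_2 + 0*a_3 + 1/5*a_4 + 1/15*a_5

Substituting a_0 = 1 and a_5 = 0, rearrange to (I - Q) a = r where r[i] = P(i -> 0):
  [11/15, -1/15, -1/15, -1/15] . (a_1, a_2, a_3, a_4) = 2/15
  [-2/15, 11/15, -1/15, -1/15] . (a_1, a_2, a_3, a_4) = 2/5
  [-1/15, -2/15, 11/15, -4/15] . (a_1, a_2, a_3, a_4) = 0
  [-1/5, -2/15, 0, 4/5] . (a_1, a_2, a_3, a_4) = 2/5

Solving yields:
  a_1 = 832/2387
  a_2 = 1697/2387
  a_3 = 2990/7161
  a_4 = 163/231

Starting state is 2, so the absorption probability is a_2 = 1697/2387.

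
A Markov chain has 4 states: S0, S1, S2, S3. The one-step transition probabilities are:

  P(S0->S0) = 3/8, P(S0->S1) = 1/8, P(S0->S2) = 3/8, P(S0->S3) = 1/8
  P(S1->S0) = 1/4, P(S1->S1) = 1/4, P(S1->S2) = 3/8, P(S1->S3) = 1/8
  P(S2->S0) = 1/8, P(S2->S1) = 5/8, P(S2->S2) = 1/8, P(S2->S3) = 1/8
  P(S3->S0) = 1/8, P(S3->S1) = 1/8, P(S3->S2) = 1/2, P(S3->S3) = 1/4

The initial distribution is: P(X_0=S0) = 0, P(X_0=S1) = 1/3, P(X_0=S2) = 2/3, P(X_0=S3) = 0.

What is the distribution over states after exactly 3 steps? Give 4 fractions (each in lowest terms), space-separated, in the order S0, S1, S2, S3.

Answer: 7/32 127/384 473/1536 73/512

Derivation:
Propagating the distribution step by step (d_{t+1} = d_t * P):
d_0 = (S0=0, S1=1/3, S2=2/3, S3=0)
  d_1[S0] = 0*3/8 + 1/3*1/4 + 2/3*1/8 + 0*1/8 = 1/6
  d_1[S1] = 0*1/8 + 1/3*1/4 + 2/3*5/8 + 0*1/8 = 1/2
  d_1[S2] = 0*3/8 + 1/3*3/8 + 2/3*1/8 + 0*1/2 = 5/24
  d_1[S3] = 0*1/8 + 1/3*1/8 + 2/3*1/8 + 0*1/4 = 1/8
d_1 = (S0=1/6, S1=1/2, S2=5/24, S3=1/8)
  d_2[S0] = 1/6*3/8 + 1/2*1/4 + 5/24*1/8 + 1/8*1/8 = 11/48
  d_2[S1] = 1/6*1/8 + 1/2*1/4 + 5/24*5/8 + 1/8*1/8 = 7/24
  d_2[S2] = 1/6*3/8 + 1/2*3/8 + 5/24*1/8 + 1/8*1/2 = 65/192
  d_2[S3] = 1/6*1/8 + 1/2*1/8 + 5/24*1/8 + 1/8*1/4 = 9/64
d_2 = (S0=11/48, S1=7/24, S2=65/192, S3=9/64)
  d_3[S0] = 11/48*3/8 + 7/24*1/4 + 65/192*1/8 + 9/64*1/8 = 7/32
  d_3[S1] = 11/48*1/8 + 7/24*1/4 + 65/192*5/8 + 9/64*1/8 = 127/384
  d_3[S2] = 11/48*3/8 + 7/24*3/8 + 65/192*1/8 + 9/64*1/2 = 473/1536
  d_3[S3] = 11/48*1/8 + 7/24*1/8 + 65/192*1/8 + 9/64*1/4 = 73/512
d_3 = (S0=7/32, S1=127/384, S2=473/1536, S3=73/512)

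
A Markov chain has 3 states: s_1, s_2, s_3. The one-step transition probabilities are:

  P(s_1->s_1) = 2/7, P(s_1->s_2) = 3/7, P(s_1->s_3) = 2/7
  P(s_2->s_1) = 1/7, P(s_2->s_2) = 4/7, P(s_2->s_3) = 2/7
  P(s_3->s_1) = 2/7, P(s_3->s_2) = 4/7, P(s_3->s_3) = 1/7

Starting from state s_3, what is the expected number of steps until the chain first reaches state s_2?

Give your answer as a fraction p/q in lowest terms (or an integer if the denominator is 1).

Answer: 49/26

Derivation:
Let h_i = expected steps to first reach s_2 from state i.
Boundary: h_s_2 = 0.
First-step equations for the other states:
  h_s_1 = 1 + 2/7*h_s_1 + 3/7*h_s_2 + 2/7*h_s_3
  h_s_3 = 1 + 2/7*h_s_1 + 4/7*h_s_2 + 1/7*h_s_3

Substituting h_s_2 = 0 and rearranging gives the linear system (I - Q) h = 1:
  [5/7, -2/7] . (h_s_1, h_s_3) = 1
  [-2/7, 6/7] . (h_s_1, h_s_3) = 1

Solving yields:
  h_s_1 = 28/13
  h_s_3 = 49/26

Starting state is s_3, so the expected hitting time is h_s_3 = 49/26.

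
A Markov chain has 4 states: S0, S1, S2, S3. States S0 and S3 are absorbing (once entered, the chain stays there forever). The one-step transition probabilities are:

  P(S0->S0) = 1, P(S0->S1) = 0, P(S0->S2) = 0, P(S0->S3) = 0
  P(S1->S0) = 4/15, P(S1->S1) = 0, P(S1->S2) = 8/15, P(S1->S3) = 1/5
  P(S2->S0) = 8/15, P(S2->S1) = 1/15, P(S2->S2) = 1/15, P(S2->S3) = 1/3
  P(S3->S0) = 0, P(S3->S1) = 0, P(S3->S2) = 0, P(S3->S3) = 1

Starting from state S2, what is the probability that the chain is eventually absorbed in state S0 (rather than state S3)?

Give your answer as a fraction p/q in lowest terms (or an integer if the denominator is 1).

Answer: 62/101

Derivation:
Let a_i = P(absorbed in S0 | start in state i).
Boundary conditions: a_S0 = 1, a_S3 = 0.
For each transient state i, a_i = sum_j P(i->j) * a_j:
  a_S1 = 4/15*a_S0 + 0*a_S1 + 8/15*a_S2 + 1/5*a_S3
  a_S2 = 8/15*a_S0 + 1/15*a_S1 + 1/15*a_S2 + 1/3*a_S3

Substituting a_S0 = 1 and a_S3 = 0, rearrange to (I - Q) a = r where r[i] = P(i -> S0):
  [1, -8/15] . (a_S1, a_S2) = 4/15
  [-1/15, 14/15] . (a_S1, a_S2) = 8/15

Solving yields:
  a_S1 = 60/101
  a_S2 = 62/101

Starting state is S2, so the absorption probability is a_S2 = 62/101.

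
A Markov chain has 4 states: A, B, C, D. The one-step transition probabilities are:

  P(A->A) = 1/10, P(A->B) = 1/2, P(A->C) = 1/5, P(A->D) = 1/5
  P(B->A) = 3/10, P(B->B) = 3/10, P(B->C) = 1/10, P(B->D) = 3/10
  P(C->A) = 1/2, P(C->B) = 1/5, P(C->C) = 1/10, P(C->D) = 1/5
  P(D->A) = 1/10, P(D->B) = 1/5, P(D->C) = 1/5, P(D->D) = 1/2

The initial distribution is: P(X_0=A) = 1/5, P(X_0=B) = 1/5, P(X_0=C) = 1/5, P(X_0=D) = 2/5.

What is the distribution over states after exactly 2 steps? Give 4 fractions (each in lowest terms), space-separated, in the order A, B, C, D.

Answer: 11/50 147/500 39/250 33/100

Derivation:
Propagating the distribution step by step (d_{t+1} = d_t * P):
d_0 = (A=1/5, B=1/5, C=1/5, D=2/5)
  d_1[A] = 1/5*1/10 + 1/5*3/10 + 1/5*1/2 + 2/5*1/10 = 11/50
  d_1[B] = 1/5*1/2 + 1/5*3/10 + 1/5*1/5 + 2/5*1/5 = 7/25
  d_1[C] = 1/5*1/5 + 1/5*1/10 + 1/5*1/10 + 2/5*1/5 = 4/25
  d_1[D] = 1/5*1/5 + 1/5*3/10 + 1/5*1/5 + 2/5*1/2 = 17/50
d_1 = (A=11/50, B=7/25, C=4/25, D=17/50)
  d_2[A] = 11/50*1/10 + 7/25*3/10 + 4/25*1/2 + 17/50*1/10 = 11/50
  d_2[B] = 11/50*1/2 + 7/25*3/10 + 4/25*1/5 + 17/50*1/5 = 147/500
  d_2[C] = 11/50*1/5 + 7/25*1/10 + 4/25*1/10 + 17/50*1/5 = 39/250
  d_2[D] = 11/50*1/5 + 7/25*3/10 + 4/25*1/5 + 17/50*1/2 = 33/100
d_2 = (A=11/50, B=147/500, C=39/250, D=33/100)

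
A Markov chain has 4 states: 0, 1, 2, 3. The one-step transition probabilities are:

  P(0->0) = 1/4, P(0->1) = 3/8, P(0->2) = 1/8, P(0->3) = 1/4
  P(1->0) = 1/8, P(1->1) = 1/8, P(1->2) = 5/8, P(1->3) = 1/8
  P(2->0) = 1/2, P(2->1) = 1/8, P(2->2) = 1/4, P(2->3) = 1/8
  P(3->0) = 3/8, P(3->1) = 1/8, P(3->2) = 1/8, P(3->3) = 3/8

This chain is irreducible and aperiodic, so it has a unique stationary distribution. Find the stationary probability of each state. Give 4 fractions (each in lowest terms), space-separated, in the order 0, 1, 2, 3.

The stationary distribution satisfies pi = pi * P, i.e.:
  pi_0 = 1/4*pi_0 + 1/8*pi_1 + 1/2*pi_2 + 3/8*pi_3
  pi_1 = 3/8*pi_0 + 1/8*pi_1 + 1/8*pi_2 + 1/8*pi_3
  pi_2 = 1/8*pi_0 + 5/8*pi_1 + 1/4*pi_2 + 1/8*pi_3
  pi_3 = 1/4*pi_0 + 1/8*pi_1 + 1/8*pi_2 + 3/8*pi_3
with normalization: pi_0 + pi_1 + pi_2 + pi_3 = 1.

Using the first 3 balance equations plus normalization, the linear system A*pi = b is:
  [-3/4, 1/8, 1/2, 3/8] . pi = 0
  [3/8, -7/8, 1/8, 1/8] . pi = 0
  [1/8, 5/8, -3/4, 1/8] . pi = 0
  [1, 1, 1, 1] . pi = 1

Solving yields:
  pi_0 = 83/262
  pi_1 = 107/524
  pi_2 = 34/131
  pi_3 = 115/524

Verification (pi * P):
  83/262*1/4 + 107/524*1/8 + 34/131*1/2 + 115/524*3/8 = 83/262 = pi_0  (ok)
  83/262*3/8 + 107/524*1/8 + 34/131*1/8 + 115/524*1/8 = 107/524 = pi_1  (ok)
  83/262*1/8 + 107/524*5/8 + 34/131*1/4 + 115/524*1/8 = 34/131 = pi_2  (ok)
  83/262*1/4 + 107/524*1/8 + 34/131*1/8 + 115/524*3/8 = 115/524 = pi_3  (ok)

Answer: 83/262 107/524 34/131 115/524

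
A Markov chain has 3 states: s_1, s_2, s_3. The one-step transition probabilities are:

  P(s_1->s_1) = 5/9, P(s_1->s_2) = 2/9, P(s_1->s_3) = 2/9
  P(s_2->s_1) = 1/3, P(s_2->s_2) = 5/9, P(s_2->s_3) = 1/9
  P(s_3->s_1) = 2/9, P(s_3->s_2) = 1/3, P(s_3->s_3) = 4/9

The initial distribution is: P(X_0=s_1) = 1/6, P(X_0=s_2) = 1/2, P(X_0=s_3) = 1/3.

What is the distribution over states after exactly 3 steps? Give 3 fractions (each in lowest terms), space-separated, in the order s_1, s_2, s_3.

Answer: 1717/4374 551/1458 502/2187

Derivation:
Propagating the distribution step by step (d_{t+1} = d_t * P):
d_0 = (s_1=1/6, s_2=1/2, s_3=1/3)
  d_1[s_1] = 1/6*5/9 + 1/2*1/3 + 1/3*2/9 = 1/3
  d_1[s_2] = 1/6*2/9 + 1/2*5/9 + 1/3*1/3 = 23/54
  d_1[s_3] = 1/6*2/9 + 1/2*1/9 + 1/3*4/9 = 13/54
d_1 = (s_1=1/3, s_2=23/54, s_3=13/54)
  d_2[s_1] = 1/3*5/9 + 23/54*1/3 + 13/54*2/9 = 185/486
  d_2[s_2] = 1/3*2/9 + 23/54*5/9 + 13/54*1/3 = 95/243
  d_2[s_3] = 1/3*2/9 + 23/54*1/9 + 13/54*4/9 = 37/162
d_2 = (s_1=185/486, s_2=95/243, s_3=37/162)
  d_3[s_1] = 185/486*5/9 + 95/243*1/3 + 37/162*2/9 = 1717/4374
  d_3[s_2] = 185/486*2/9 + 95/243*5/9 + 37/162*1/3 = 551/1458
  d_3[s_3] = 185/486*2/9 + 95/243*1/9 + 37/162*4/9 = 502/2187
d_3 = (s_1=1717/4374, s_2=551/1458, s_3=502/2187)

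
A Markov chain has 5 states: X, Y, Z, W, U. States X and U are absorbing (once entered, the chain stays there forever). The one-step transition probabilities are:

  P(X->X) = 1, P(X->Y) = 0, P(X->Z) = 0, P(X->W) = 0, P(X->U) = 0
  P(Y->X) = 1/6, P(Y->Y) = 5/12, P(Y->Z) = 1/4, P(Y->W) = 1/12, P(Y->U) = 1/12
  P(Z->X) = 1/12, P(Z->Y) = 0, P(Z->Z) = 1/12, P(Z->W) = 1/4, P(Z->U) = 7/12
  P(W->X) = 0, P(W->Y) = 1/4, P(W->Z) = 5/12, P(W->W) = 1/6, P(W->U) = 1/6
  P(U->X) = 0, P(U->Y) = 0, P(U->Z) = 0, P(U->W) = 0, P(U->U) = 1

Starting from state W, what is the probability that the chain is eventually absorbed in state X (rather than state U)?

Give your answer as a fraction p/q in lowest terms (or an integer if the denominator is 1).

Let a_i = P(absorbed in X | start in state i).
Boundary conditions: a_X = 1, a_U = 0.
For each transient state i, a_i = sum_j P(i->j) * a_j:
  a_Y = 1/6*a_X + 5/12*a_Y + 1/4*a_Z + 1/12*a_W + 1/12*a_U
  a_Z = 1/12*a_X + 0*a_Y + 1/12*a_Z + 1/4*a_W + 7/12*a_U
  a_W = 0*a_X + 1/4*a_Y + 5/12*a_Z + 1/6*a_W + 1/6*a_U

Substituting a_X = 1 and a_U = 0, rearrange to (I - Q) a = r where r[i] = P(i -> X):
  [7/12, -1/4, -1/12] . (a_Y, a_Z, a_W) = 1/6
  [0, 11/12, -1/4] . (a_Y, a_Z, a_W) = 1/12
  [-1/4, -5/12, 5/6] . (a_Y, a_Z, a_W) = 0

Solving yields:
  a_Y = 45/121
  a_Z = 17/121
  a_W = 2/11

Starting state is W, so the absorption probability is a_W = 2/11.

Answer: 2/11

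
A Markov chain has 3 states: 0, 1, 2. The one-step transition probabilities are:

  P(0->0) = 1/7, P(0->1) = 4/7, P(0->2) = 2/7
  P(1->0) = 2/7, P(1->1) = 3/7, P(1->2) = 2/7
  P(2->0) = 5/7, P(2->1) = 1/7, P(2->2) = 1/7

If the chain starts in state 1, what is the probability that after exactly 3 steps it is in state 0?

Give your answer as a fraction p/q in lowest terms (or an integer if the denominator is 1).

Answer: 116/343

Derivation:
Computing P^3 by repeated multiplication:
P^1 =
  0: [1/7, 4/7, 2/7]
  1: [2/7, 3/7, 2/7]
  2: [5/7, 1/7, 1/7]
P^2 =
  0: [19/49, 18/49, 12/49]
  1: [18/49, 19/49, 12/49]
  2: [12/49, 24/49, 13/49]
P^3 =
  0: [115/343, 142/343, 86/343]
  1: [116/343, 141/343, 86/343]
  2: [125/343, 19/49, 85/343]

(P^3)[1 -> 0] = 116/343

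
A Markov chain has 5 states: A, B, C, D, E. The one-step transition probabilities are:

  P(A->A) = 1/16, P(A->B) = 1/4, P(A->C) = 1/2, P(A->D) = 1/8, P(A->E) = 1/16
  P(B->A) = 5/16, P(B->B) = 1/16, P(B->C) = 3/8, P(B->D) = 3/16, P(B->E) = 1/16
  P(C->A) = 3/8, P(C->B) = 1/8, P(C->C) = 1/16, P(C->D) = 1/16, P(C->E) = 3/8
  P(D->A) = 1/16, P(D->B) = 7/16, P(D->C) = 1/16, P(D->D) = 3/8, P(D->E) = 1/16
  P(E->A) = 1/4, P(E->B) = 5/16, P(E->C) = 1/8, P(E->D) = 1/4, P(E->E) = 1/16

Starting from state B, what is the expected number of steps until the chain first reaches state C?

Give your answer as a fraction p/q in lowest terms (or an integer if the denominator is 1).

Let h_i = expected steps to first reach C from state i.
Boundary: h_C = 0.
First-step equations for the other states:
  h_A = 1 + 1/16*h_A + 1/4*h_B + 1/2*h_C + 1/8*h_D + 1/16*h_E
  h_B = 1 + 5/16*h_A + 1/16*h_B + 3/8*h_C + 3/16*h_D + 1/16*h_E
  h_D = 1 + 1/16*h_A + 7/16*h_B + 1/16*h_C + 3/8*h_D + 1/16*h_E
  h_E = 1 + 1/4*h_A + 5/16*h_B + 1/8*h_C + 1/4*h_D + 1/16*h_E

Substituting h_C = 0 and rearranging gives the linear system (I - Q) h = 1:
  [15/16, -1/4, -1/8, -1/16] . (h_A, h_B, h_D, h_E) = 1
  [-5/16, 15/16, -3/16, -1/16] . (h_A, h_B, h_D, h_E) = 1
  [-1/16, -7/16, 5/8, -1/16] . (h_A, h_B, h_D, h_E) = 1
  [-1/4, -5/16, -1/4, 15/16] . (h_A, h_B, h_D, h_E) = 1

Solving yields:
  h_A = 6400/2301
  h_B = 65536/20709
  h_D = 7168/1593
  h_E = 28048/6903

Starting state is B, so the expected hitting time is h_B = 65536/20709.

Answer: 65536/20709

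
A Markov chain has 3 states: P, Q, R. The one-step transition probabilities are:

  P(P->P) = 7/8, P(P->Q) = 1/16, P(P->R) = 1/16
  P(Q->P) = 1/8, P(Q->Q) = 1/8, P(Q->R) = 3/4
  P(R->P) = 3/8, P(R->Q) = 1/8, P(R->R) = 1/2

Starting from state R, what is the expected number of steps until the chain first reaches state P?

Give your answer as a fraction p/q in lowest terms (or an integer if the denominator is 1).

Answer: 32/11

Derivation:
Let h_i = expected steps to first reach P from state i.
Boundary: h_P = 0.
First-step equations for the other states:
  h_Q = 1 + 1/8*h_P + 1/8*h_Q + 3/4*h_R
  h_R = 1 + 3/8*h_P + 1/8*h_Q + 1/2*h_R

Substituting h_P = 0 and rearranging gives the linear system (I - Q) h = 1:
  [7/8, -3/4] . (h_Q, h_R) = 1
  [-1/8, 1/2] . (h_Q, h_R) = 1

Solving yields:
  h_Q = 40/11
  h_R = 32/11

Starting state is R, so the expected hitting time is h_R = 32/11.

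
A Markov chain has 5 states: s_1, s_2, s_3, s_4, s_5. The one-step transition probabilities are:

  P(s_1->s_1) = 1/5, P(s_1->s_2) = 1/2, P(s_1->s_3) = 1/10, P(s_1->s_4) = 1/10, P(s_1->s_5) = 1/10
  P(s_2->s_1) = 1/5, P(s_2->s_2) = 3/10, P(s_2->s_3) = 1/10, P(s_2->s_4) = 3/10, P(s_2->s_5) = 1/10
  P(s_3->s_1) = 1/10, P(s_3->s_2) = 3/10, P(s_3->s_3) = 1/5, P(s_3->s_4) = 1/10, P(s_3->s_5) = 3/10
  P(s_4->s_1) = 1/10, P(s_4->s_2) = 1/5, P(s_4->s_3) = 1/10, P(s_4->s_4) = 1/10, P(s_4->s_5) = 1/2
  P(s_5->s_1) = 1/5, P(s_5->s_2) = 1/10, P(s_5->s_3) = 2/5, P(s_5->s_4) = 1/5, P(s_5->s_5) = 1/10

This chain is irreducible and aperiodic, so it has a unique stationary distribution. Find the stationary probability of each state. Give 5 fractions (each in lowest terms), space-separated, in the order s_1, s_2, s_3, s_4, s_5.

Answer: 25/152 125/456 41/228 10/57 47/228

Derivation:
The stationary distribution satisfies pi = pi * P, i.e.:
  pi_s_1 = 1/5*pi_s_1 + 1/5*pi_s_2 + 1/10*pi_s_3 + 1/10*pi_s_4 + 1/5*pi_s_5
  pi_s_2 = 1/2*pi_s_1 + 3/10*pi_s_2 + 3/10*pi_s_3 + 1/5*pi_s_4 + 1/10*pi_s_5
  pi_s_3 = 1/10*pi_s_1 + 1/10*pi_s_2 + 1/5*pi_s_3 + 1/10*pi_s_4 + 2/5*pi_s_5
  pi_s_4 = 1/10*pi_s_1 + 3/10*pi_s_2 + 1/10*pi_s_3 + 1/10*pi_s_4 + 1/5*pi_s_5
  pi_s_5 = 1/10*pi_s_1 + 1/10*pi_s_2 + 3/10*pi_s_3 + 1/2*pi_s_4 + 1/10*pi_s_5
with normalization: pi_s_1 + pi_s_2 + pi_s_3 + pi_s_4 + pi_s_5 = 1.

Using the first 4 balance equations plus normalization, the linear system A*pi = b is:
  [-4/5, 1/5, 1/10, 1/10, 1/5] . pi = 0
  [1/2, -7/10, 3/10, 1/5, 1/10] . pi = 0
  [1/10, 1/10, -4/5, 1/10, 2/5] . pi = 0
  [1/10, 3/10, 1/10, -9/10, 1/5] . pi = 0
  [1, 1, 1, 1, 1] . pi = 1

Solving yields:
  pi_s_1 = 25/152
  pi_s_2 = 125/456
  pi_s_3 = 41/228
  pi_s_4 = 10/57
  pi_s_5 = 47/228

Verification (pi * P):
  25/152*1/5 + 125/456*1/5 + 41/228*1/10 + 10/57*1/10 + 47/228*1/5 = 25/152 = pi_s_1  (ok)
  25/152*1/2 + 125/456*3/10 + 41/228*3/10 + 10/57*1/5 + 47/228*1/10 = 125/456 = pi_s_2  (ok)
  25/152*1/10 + 125/456*1/10 + 41/228*1/5 + 10/57*1/10 + 47/228*2/5 = 41/228 = pi_s_3  (ok)
  25/152*1/10 + 125/456*3/10 + 41/228*1/10 + 10/57*1/10 + 47/228*1/5 = 10/57 = pi_s_4  (ok)
  25/152*1/10 + 125/456*1/10 + 41/228*3/10 + 10/57*1/2 + 47/228*1/10 = 47/228 = pi_s_5  (ok)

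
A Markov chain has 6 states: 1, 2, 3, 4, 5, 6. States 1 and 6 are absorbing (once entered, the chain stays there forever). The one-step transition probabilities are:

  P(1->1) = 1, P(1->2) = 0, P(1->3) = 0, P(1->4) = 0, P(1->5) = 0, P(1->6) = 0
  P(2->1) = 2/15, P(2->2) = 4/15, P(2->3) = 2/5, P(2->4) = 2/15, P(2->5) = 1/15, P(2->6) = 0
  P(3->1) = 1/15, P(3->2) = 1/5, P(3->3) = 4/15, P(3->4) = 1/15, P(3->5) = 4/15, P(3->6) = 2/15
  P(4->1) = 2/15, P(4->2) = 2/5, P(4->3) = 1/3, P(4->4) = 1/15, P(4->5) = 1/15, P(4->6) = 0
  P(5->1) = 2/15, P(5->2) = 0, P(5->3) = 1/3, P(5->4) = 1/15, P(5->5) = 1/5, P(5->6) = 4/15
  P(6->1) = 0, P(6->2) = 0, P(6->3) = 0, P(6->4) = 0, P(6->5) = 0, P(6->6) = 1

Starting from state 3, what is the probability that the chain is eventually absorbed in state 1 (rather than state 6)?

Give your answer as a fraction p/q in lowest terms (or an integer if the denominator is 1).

Answer: 4649/10555

Derivation:
Let a_i = P(absorbed in 1 | start in state i).
Boundary conditions: a_1 = 1, a_6 = 0.
For each transient state i, a_i = sum_j P(i->j) * a_j:
  a_2 = 2/15*a_1 + 4/15*a_2 + 2/5*a_3 + 2/15*a_4 + 1/15*a_5 + 0*a_6
  a_3 = 1/15*a_1 + 1/5*a_2 + 4/15*a_3 + 1/15*a_4 + 4/15*a_5 + 2/15*a_6
  a_4 = 2/15*a_1 + 2/5*a_2 + 1/3*a_3 + 1/15*a_4 + 1/15*a_5 + 0*a_6
  a_5 = 2/15*a_1 + 0*a_2 + 1/3*a_3 + 1/15*a_4 + 1/5*a_5 + 4/15*a_6

Substituting a_1 = 1 and a_6 = 0, rearrange to (I - Q) a = r where r[i] = P(i -> 1):
  [11/15, -2/5, -2/15, -1/15] . (a_2, a_3, a_4, a_5) = 2/15
  [-1/5, 11/15, -1/15, -4/15] . (a_2, a_3, a_4, a_5) = 1/15
  [-2/5, -1/3, 14/15, -1/15] . (a_2, a_3, a_4, a_5) = 2/15
  [0, -1/3, -1/15, 4/5] . (a_2, a_3, a_4, a_5) = 2/15

Solving yields:
  a_2 = 5929/10555
  a_3 = 4649/10555
  a_4 = 6009/10555
  a_5 = 4197/10555

Starting state is 3, so the absorption probability is a_3 = 4649/10555.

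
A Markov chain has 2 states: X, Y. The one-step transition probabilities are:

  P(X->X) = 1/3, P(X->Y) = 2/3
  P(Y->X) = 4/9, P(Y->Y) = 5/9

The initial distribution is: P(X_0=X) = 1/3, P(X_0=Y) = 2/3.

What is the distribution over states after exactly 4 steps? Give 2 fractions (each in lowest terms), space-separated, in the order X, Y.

Propagating the distribution step by step (d_{t+1} = d_t * P):
d_0 = (X=1/3, Y=2/3)
  d_1[X] = 1/3*1/3 + 2/3*4/9 = 11/27
  d_1[Y] = 1/3*2/3 + 2/3*5/9 = 16/27
d_1 = (X=11/27, Y=16/27)
  d_2[X] = 11/27*1/3 + 16/27*4/9 = 97/243
  d_2[Y] = 11/27*2/3 + 16/27*5/9 = 146/243
d_2 = (X=97/243, Y=146/243)
  d_3[X] = 97/243*1/3 + 146/243*4/9 = 875/2187
  d_3[Y] = 97/243*2/3 + 146/243*5/9 = 1312/2187
d_3 = (X=875/2187, Y=1312/2187)
  d_4[X] = 875/2187*1/3 + 1312/2187*4/9 = 7873/19683
  d_4[Y] = 875/2187*2/3 + 1312/2187*5/9 = 11810/19683
d_4 = (X=7873/19683, Y=11810/19683)

Answer: 7873/19683 11810/19683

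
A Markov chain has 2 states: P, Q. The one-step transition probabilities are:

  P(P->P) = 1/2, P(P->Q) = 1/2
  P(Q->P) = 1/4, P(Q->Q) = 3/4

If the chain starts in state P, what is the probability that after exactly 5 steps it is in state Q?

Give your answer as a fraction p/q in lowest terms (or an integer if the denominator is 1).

Answer: 341/512

Derivation:
Computing P^5 by repeated multiplication:
P^1 =
  P: [1/2, 1/2]
  Q: [1/4, 3/4]
P^2 =
  P: [3/8, 5/8]
  Q: [5/16, 11/16]
P^3 =
  P: [11/32, 21/32]
  Q: [21/64, 43/64]
P^4 =
  P: [43/128, 85/128]
  Q: [85/256, 171/256]
P^5 =
  P: [171/512, 341/512]
  Q: [341/1024, 683/1024]

(P^5)[P -> Q] = 341/512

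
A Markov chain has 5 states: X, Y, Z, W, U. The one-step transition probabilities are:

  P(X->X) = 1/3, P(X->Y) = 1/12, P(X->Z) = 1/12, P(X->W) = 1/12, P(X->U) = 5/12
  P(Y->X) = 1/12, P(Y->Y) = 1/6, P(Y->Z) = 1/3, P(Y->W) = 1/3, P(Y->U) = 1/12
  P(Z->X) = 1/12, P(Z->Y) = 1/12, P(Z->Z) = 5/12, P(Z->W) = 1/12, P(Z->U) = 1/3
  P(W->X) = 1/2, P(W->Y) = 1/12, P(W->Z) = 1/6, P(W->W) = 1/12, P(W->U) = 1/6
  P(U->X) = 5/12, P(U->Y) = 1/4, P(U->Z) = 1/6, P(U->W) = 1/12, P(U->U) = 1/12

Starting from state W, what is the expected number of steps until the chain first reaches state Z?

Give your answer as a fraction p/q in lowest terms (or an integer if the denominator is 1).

Let h_i = expected steps to first reach Z from state i.
Boundary: h_Z = 0.
First-step equations for the other states:
  h_X = 1 + 1/3*h_X + 1/12*h_Y + 1/12*h_Z + 1/12*h_W + 5/12*h_U
  h_Y = 1 + 1/12*h_X + 1/6*h_Y + 1/3*h_Z + 1/3*h_W + 1/12*h_U
  h_W = 1 + 1/2*h_X + 1/12*h_Y + 1/6*h_Z + 1/12*h_W + 1/6*h_U
  h_U = 1 + 5/12*h_X + 1/4*h_Y + 1/6*h_Z + 1/12*h_W + 1/12*h_U

Substituting h_Z = 0 and rearranging gives the linear system (I - Q) h = 1:
  [2/3, -1/12, -1/12, -5/12] . (h_X, h_Y, h_W, h_U) = 1
  [-1/12, 5/6, -1/3, -1/12] . (h_X, h_Y, h_W, h_U) = 1
  [-1/2, -1/12, 11/12, -1/6] . (h_X, h_Y, h_W, h_U) = 1
  [-5/12, -1/4, -1/12, 11/12] . (h_X, h_Y, h_W, h_U) = 1

Solving yields:
  h_X = 477/71
  h_Y = 711/142
  h_W = 897/142
  h_U = 432/71

Starting state is W, so the expected hitting time is h_W = 897/142.

Answer: 897/142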